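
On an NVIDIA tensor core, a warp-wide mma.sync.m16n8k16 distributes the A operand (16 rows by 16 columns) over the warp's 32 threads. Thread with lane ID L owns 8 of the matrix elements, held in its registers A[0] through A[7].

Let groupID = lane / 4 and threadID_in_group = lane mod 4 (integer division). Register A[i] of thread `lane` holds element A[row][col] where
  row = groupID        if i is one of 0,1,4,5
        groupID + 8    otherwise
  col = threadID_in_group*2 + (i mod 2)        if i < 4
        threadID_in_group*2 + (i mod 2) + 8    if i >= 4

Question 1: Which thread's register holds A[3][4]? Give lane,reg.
r:3=>grp=3,rB=0  c:4=>cB=0,tig=2,lo=0
L=3*4+2=14  i=0*4+0*2+0=0

14,0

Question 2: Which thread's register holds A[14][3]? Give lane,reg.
25,3

r=14→G=6,rhi=1  c=3→chi=0,T=1,p=1
L=6*4+1=25  i=0*4+1*2+1=3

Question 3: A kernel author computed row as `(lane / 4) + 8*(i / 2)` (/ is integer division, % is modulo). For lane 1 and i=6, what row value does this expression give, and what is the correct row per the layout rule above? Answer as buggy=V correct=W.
buggy=24 correct=8

`(lane / 4) + 8*(i / 2)`[1,6]->24
lane 1->1/4=0, 1 mod 4=1
i=6  r:0+8->8  c:2·1+0+8->10
row: 24 vs 8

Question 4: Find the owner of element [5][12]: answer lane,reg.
r=5⇒gr=5,Rb=0  c=12⇒Cb=1,th=2,odd=0
L=5*4+2=22  i=1*4+0*2+0=4

22,4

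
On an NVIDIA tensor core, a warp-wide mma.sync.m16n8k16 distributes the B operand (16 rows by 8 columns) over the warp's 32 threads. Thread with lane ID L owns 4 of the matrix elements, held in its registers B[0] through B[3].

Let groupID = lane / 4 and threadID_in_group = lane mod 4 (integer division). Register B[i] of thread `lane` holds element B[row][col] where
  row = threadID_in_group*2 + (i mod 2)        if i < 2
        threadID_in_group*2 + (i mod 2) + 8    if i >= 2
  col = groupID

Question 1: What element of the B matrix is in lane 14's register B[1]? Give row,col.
5,3

lane 14->14/4=3, 14 mod 4=2
i=1  r:2·2+1+0->5  c:3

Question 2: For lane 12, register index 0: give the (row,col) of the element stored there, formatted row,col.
0,3

12: gr=3,th=0
[0] (0*2+0+0,3) = (0,3)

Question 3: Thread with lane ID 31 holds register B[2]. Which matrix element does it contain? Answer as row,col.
14,7

L=31→G=31>>2=7, T=31&3=3
[2]→row 3·2+0+8=14  col G=7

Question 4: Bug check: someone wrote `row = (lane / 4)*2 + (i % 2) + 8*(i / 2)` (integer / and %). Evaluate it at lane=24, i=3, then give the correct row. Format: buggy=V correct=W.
buggy=21 correct=9

`(lane / 4)*2 + (i % 2) + 8*(i / 2)`[24,3]=>21
24: grp=6,tig=0
[3] (0*2+1+8,6) = (9,6)
row: 21 vs 9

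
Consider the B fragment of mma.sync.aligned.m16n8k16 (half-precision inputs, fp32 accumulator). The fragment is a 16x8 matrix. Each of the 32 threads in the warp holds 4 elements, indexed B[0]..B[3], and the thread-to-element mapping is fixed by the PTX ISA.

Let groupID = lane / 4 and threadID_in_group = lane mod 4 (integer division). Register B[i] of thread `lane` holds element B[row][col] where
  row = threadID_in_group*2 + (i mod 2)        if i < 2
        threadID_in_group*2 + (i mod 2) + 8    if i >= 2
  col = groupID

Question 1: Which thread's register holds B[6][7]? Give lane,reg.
c=7→G=7  r=6→rhi=0,T=3,p=0
L=7*4+3=31  i=0*2+0=0

31,0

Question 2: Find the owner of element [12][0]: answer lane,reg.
2,2

c=0→G=0  r=12→rhi=1,T=2,p=0
L=0*4+2=2  i=1*2+0=2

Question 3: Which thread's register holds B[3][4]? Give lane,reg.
17,1

c=4->g=4  r=3->rb=0,t=1,b0=1
L=4*4+1=17  i=0*2+1=1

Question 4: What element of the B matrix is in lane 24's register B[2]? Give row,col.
8,6

L=24→G=24>>2=6, T=24&3=0
[2]→row 0·2+0+8=8  col G=6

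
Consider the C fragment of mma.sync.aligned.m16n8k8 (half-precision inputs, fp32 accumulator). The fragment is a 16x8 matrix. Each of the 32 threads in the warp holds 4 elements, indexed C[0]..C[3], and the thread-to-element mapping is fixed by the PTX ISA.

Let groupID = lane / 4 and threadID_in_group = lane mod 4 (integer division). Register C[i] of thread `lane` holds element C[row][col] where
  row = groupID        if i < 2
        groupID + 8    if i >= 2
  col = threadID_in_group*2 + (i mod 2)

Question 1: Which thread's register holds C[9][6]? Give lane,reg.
7,2

r=9⇒gr=1,Rb=1  c=6⇒th=3,odd=0
L=1*4+3=7  i=1*2+0=2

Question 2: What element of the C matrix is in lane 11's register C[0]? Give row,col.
2,6

lane 11=>11/4=2, 11 mod 4=3
i=0  r:2+0=>2  c:2·3+0=>6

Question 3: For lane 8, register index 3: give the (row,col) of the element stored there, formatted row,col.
10,1

L=8⇒gr=8>>2=2, th=8&3=0
[3]⇒row 2+8=10  col 0·2+1=1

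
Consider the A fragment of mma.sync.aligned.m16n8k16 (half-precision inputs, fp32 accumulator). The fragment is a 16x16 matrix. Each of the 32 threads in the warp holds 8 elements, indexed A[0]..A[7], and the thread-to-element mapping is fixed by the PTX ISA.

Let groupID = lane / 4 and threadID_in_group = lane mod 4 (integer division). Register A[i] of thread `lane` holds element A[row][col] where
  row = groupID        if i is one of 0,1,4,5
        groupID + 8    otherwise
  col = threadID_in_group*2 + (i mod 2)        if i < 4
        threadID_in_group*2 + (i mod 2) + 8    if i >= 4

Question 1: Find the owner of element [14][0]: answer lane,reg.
24,2

r:14=>grp=6,rB=1  c:0=>cB=0,tig=0,lo=0
L=6*4+0=24  i=0*4+1*2+0=2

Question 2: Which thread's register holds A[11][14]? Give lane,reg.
r=11⇒gr=3,Rb=1  c=14⇒Cb=1,th=3,odd=0
L=3*4+3=15  i=1*4+1*2+0=6

15,6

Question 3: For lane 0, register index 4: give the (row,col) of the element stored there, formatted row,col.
0,8

lane 0=>0/4=0, 0 mod 4=0
i=4  r:0+0=>0  c:2·0+0+8=>8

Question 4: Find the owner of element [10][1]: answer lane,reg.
r: 10->gid=2,r8=1  c: 1->c8=0,tid=0,i&1=1
L=2*4+0=8  i=0*4+1*2+1=3

8,3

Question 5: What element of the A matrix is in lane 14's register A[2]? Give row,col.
11,4

14: g=3,t=2
[2] (3+8,2*2+0+0) = (11,4)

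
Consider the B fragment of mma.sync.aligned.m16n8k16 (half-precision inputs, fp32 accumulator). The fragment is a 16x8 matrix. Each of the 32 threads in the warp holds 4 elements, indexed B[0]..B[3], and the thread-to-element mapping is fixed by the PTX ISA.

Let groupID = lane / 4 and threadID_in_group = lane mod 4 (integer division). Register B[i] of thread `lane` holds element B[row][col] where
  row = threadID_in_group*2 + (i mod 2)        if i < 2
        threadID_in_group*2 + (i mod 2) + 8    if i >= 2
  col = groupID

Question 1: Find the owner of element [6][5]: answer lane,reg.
23,0

c=5->g=5  r=6->rb=0,t=3,b0=0
L=5*4+3=23  i=0*2+0=0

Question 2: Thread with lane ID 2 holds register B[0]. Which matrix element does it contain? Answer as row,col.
L=2->g=2>>2=0, t=2&3=2
[0]->row 2·2+0+0=4  col g=0

4,0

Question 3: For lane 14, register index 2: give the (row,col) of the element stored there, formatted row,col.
14: gr=3,th=2
[2] (2*2+0+8,3) = (12,3)

12,3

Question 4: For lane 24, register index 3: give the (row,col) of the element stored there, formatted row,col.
9,6

24: g=6,t=0
[3] (0*2+1+8,6) = (9,6)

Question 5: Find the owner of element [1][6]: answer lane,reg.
c=6→G=6  r=1→rhi=0,T=0,p=1
L=6*4+0=24  i=0*2+1=1

24,1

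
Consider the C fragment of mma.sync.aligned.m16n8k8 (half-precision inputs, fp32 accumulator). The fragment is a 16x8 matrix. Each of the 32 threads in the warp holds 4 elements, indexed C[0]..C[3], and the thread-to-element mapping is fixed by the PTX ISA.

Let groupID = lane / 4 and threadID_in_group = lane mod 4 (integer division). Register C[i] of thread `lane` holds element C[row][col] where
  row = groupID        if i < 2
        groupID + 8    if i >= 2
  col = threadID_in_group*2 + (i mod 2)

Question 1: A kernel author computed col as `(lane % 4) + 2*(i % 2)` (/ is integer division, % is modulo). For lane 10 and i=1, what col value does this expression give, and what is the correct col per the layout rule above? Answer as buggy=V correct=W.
`(lane % 4) + 2*(i % 2)`[10,1]->4
10: g=2,t=2
[1] (2+0,2*2+1) = (2,5)
col: 4 vs 5

buggy=4 correct=5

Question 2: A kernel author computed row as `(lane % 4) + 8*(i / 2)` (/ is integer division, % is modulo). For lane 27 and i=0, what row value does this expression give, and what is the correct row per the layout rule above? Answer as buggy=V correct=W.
buggy=3 correct=6

`(lane % 4) + 8*(i / 2)`[27,0]->3
lane 27: g=6 (27/4), t=3 (27%4)
i=0: r=6+0=6, c=3*2+0=6
row: 3 vs 6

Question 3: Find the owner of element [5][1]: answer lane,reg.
r:5=>grp=5,rB=0  c:1=>tig=0,lo=1
L=5*4+0=20  i=0*2+1=1

20,1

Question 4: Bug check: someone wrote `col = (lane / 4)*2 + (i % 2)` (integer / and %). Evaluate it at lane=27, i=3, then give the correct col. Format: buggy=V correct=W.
buggy=13 correct=7

`(lane / 4)*2 + (i % 2)`[27,3]→13
27: G=6,T=3
[3] (6+8,3*2+1) = (14,7)
col: 13 vs 7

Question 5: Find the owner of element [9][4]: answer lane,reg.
r:9=>grp=1,rB=1  c:4=>tig=2,lo=0
L=1*4+2=6  i=1*2+0=2

6,2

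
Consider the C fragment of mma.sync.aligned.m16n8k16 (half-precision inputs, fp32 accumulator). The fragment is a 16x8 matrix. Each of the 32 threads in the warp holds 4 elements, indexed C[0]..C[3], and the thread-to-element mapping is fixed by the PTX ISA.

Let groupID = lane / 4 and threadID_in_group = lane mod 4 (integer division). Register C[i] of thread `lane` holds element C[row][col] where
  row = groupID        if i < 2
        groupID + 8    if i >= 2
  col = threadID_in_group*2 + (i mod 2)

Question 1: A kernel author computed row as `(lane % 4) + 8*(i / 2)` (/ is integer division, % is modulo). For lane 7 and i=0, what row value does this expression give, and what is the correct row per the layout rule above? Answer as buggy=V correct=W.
buggy=3 correct=1

`(lane % 4) + 8*(i / 2)`[7,0]⇒3
7: gr=1,th=3
[0] (1+0,3*2+0) = (1,6)
row: 3 vs 1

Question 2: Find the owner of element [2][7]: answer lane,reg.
r:2=>grp=2,rB=0  c:7=>tig=3,lo=1
L=2*4+3=11  i=0*2+1=1

11,1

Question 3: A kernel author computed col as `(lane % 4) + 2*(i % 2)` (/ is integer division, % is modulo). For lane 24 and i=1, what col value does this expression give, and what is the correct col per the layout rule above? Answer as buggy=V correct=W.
`(lane % 4) + 2*(i % 2)`[24,1]→2
lane 24: G=6 (24/4), T=0 (24%4)
i=1: r=6+0=6, c=0*2+1=1
col: 2 vs 1

buggy=2 correct=1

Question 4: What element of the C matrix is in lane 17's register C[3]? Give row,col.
lane 17->17/4=4, 17 mod 4=1
i=3  r:4+8->12  c:2·1+1->3

12,3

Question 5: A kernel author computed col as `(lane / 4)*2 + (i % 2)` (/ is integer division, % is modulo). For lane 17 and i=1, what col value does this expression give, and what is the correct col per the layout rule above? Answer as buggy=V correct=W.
`(lane / 4)*2 + (i % 2)`[17,1]→9
lane 17: G=4 (17/4), T=1 (17%4)
i=1: r=4+0=4, c=1*2+1=3
col: 9 vs 3

buggy=9 correct=3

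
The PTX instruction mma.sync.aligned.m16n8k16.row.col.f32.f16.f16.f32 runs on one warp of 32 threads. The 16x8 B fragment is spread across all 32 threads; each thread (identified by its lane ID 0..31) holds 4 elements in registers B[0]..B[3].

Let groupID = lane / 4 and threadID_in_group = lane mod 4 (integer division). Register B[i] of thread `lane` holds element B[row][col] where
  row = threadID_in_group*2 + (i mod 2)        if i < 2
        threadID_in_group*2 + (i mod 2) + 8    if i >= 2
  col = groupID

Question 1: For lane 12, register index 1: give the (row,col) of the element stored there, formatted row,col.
1,3

lane 12->12/4=3, 12 mod 4=0
i=1  r:2·0+1+0->1  c:3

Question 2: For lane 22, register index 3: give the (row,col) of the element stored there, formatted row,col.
lane 22: grp=5 (22/4), tig=2 (22%4)
i=3: r=2*2+1+8=13, c=grp=5

13,5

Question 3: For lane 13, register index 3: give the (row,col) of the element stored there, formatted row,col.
11,3

lane 13: gr=3 (13/4), th=1 (13%4)
i=3: r=1*2+1+8=11, c=gr=3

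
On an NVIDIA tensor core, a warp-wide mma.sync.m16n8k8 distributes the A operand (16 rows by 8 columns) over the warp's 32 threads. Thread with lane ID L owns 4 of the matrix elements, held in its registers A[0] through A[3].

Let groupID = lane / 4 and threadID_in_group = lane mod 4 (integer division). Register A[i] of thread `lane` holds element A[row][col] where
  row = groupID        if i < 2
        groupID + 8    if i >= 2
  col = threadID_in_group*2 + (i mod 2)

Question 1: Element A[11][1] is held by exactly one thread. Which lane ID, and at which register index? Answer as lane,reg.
r:11=>grp=3,rB=1  c:1=>tig=0,lo=1
L=3*4+0=12  i=1*2+1=3

12,3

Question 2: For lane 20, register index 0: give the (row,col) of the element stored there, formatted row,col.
lane 20: G=5 (20/4), T=0 (20%4)
i=0: r=5+0=5, c=0*2+0=0

5,0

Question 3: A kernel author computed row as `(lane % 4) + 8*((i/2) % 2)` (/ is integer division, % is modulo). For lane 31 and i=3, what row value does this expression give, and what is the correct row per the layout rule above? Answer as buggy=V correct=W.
`(lane % 4) + 8*((i/2) % 2)`[31,3]→11
lane 31: G=7 (31/4), T=3 (31%4)
i=3: r=7+8=15, c=3*2+1=7
row: 11 vs 15

buggy=11 correct=15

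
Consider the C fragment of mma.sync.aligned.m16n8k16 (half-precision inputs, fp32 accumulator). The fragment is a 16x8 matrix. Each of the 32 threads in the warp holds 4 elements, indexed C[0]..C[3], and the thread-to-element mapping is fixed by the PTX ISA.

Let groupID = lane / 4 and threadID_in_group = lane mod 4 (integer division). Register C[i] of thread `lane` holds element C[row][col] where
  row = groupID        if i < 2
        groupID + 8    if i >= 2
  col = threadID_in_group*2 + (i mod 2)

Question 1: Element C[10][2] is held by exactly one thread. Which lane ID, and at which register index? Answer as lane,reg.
9,2

r:10=>grp=2,rB=1  c:2=>tig=1,lo=0
L=2*4+1=9  i=1*2+0=2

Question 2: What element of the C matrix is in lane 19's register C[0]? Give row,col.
L=19⇒gr=19>>2=4, th=19&3=3
[0]⇒row 4+0=4  col 3·2+0=6

4,6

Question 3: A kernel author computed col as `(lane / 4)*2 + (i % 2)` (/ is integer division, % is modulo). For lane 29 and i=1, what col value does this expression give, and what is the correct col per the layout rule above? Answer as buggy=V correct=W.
buggy=15 correct=3

`(lane / 4)*2 + (i % 2)`[29,1]→15
lane 29: G=7 (29/4), T=1 (29%4)
i=1: r=7+0=7, c=1*2+1=3
col: 15 vs 3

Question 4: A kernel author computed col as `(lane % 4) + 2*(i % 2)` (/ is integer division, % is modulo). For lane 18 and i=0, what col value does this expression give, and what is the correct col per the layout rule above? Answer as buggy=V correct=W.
`(lane % 4) + 2*(i % 2)`[18,0]->2
lane 18->18/4=4, 18 mod 4=2
i=0  r:4+0->4  c:2·2+0->4
col: 2 vs 4

buggy=2 correct=4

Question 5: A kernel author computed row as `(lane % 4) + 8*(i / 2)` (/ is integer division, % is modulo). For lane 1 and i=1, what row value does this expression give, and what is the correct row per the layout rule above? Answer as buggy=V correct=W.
`(lane % 4) + 8*(i / 2)`[1,1]⇒1
1: gr=0,th=1
[1] (0+0,1*2+1) = (0,3)
row: 1 vs 0

buggy=1 correct=0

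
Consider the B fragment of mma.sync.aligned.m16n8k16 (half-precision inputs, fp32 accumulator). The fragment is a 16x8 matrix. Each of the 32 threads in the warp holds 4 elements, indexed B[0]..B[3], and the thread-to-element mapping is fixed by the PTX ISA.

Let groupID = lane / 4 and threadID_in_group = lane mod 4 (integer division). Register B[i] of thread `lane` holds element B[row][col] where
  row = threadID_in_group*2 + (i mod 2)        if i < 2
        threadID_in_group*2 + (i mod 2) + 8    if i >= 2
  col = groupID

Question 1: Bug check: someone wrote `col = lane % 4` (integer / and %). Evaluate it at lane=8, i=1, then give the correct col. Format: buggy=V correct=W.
buggy=0 correct=2

`lane % 4`[8,1]→0
lane 8→8/4=2, 8 mod 4=0
i=1  r:2·0+1+0→1  c:2
col: 0 vs 2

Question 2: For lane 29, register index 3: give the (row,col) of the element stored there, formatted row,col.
11,7

29: gid=7,tid=1
[3] (1*2+1+8,7) = (11,7)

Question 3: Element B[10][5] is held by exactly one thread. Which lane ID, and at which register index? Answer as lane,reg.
c=5⇒gr=5  r=10⇒Rb=1,th=1,odd=0
L=5*4+1=21  i=1*2+0=2

21,2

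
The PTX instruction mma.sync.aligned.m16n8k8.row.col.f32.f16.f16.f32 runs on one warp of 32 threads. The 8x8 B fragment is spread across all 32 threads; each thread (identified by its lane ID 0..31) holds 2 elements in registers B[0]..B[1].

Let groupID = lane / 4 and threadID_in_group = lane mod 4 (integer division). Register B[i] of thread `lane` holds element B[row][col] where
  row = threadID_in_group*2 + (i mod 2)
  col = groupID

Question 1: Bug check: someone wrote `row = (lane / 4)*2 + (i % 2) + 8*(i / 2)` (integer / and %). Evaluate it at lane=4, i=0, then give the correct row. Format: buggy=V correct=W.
`(lane / 4)*2 + (i % 2) + 8*(i / 2)`[4,0]->2
L=4->g=4>>2=1, t=4&3=0
[0]->row 0·2+0=0  col g=1
row: 2 vs 0

buggy=2 correct=0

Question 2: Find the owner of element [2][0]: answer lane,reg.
1,0

c=0⇒gr=0  r=2⇒th=1,odd=0
L=0*4+1=1  i=0=0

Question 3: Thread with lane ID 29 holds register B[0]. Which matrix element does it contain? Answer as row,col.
2,7

lane 29->29/4=7, 29 mod 4=1
i=0  r:2·1+0->2  c:7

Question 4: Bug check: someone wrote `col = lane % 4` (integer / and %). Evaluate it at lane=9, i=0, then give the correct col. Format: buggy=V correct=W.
`lane % 4`[9,0]->1
9: gid=2,tid=1
[0] (1*2+0,2) = (2,2)
col: 1 vs 2

buggy=1 correct=2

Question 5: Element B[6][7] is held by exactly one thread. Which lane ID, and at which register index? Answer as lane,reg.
31,0

c:7=>grp=7  r:6=>tig=3,lo=0
L=7*4+3=31  i=0=0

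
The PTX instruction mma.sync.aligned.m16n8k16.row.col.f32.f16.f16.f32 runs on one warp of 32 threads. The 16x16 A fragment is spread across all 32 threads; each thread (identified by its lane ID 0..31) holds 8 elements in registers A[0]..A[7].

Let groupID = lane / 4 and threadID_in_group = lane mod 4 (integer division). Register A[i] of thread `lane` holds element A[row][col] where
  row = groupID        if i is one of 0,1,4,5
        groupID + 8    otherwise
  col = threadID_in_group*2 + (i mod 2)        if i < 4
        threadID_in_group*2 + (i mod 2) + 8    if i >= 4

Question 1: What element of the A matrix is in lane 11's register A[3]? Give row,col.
10,7

lane 11->11/4=2, 11 mod 4=3
i=3  r:2+8->10  c:2·3+1+0->7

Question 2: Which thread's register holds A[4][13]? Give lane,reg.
r=4⇒gr=4,Rb=0  c=13⇒Cb=1,th=2,odd=1
L=4*4+2=18  i=1*4+0*2+1=5

18,5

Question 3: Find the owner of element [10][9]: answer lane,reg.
8,7

r=10→G=2,rhi=1  c=9→chi=1,T=0,p=1
L=2*4+0=8  i=1*4+1*2+1=7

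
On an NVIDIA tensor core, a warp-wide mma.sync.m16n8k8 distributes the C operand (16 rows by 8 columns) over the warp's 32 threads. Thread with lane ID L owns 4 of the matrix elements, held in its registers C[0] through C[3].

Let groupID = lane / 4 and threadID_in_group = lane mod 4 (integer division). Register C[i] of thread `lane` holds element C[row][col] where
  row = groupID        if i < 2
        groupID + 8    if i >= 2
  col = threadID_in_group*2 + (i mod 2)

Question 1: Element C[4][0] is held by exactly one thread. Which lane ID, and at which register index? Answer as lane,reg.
16,0

r=4->g=4,rb=0  c=0->t=0,b0=0
L=4*4+0=16  i=0*2+0=0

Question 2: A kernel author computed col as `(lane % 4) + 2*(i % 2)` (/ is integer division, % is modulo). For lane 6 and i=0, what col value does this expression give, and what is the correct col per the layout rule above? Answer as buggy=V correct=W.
`(lane % 4) + 2*(i % 2)`[6,0]->2
lane 6->6/4=1, 6 mod 4=2
i=0  r:1+0->1  c:2·2+0->4
col: 2 vs 4

buggy=2 correct=4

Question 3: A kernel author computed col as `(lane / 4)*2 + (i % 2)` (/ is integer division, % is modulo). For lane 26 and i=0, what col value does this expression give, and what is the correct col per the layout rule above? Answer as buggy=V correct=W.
`(lane / 4)*2 + (i % 2)`[26,0]→12
lane 26: G=6 (26/4), T=2 (26%4)
i=0: r=6+0=6, c=2*2+0=4
col: 12 vs 4

buggy=12 correct=4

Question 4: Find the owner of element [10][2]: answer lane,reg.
r: 10->gid=2,r8=1  c: 2->tid=1,i&1=0
L=2*4+1=9  i=1*2+0=2

9,2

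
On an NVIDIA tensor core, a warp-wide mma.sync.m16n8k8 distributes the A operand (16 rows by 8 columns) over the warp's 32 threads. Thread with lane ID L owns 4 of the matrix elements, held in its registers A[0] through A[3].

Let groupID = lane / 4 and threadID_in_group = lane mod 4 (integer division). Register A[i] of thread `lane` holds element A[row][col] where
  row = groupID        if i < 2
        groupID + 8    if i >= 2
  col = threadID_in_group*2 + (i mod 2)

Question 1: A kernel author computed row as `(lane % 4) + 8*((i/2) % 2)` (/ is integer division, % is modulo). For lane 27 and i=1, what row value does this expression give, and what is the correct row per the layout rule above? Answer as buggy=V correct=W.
buggy=3 correct=6

`(lane % 4) + 8*((i/2) % 2)`[27,1]=>3
lane 27=>27/4=6, 27 mod 4=3
i=1  r:6+0=>6  c:2·3+1=>7
row: 3 vs 6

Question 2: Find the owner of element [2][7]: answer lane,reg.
11,1

r=2→G=2,rhi=0  c=7→T=3,p=1
L=2*4+3=11  i=0*2+1=1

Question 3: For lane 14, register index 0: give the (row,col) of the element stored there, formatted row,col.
14: grp=3,tig=2
[0] (3+0,2*2+0) = (3,4)

3,4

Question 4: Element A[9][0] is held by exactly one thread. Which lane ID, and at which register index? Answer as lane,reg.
r=9→G=1,rhi=1  c=0→T=0,p=0
L=1*4+0=4  i=1*2+0=2

4,2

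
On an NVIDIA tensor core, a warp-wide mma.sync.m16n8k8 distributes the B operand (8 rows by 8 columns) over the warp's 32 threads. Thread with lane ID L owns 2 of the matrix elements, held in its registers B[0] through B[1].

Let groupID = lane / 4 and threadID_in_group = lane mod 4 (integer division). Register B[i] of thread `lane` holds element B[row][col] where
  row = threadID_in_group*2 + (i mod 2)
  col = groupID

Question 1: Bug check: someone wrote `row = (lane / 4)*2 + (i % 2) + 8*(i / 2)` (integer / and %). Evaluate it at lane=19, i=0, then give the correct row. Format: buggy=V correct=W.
`(lane / 4)*2 + (i % 2) + 8*(i / 2)`[19,0]⇒8
lane 19⇒19/4=4, 19 mod 4=3
i=0  r:2·3+0⇒6  c:4
row: 8 vs 6

buggy=8 correct=6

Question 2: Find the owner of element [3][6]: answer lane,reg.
c:6=>grp=6  r:3=>tig=1,lo=1
L=6*4+1=25  i=1=1

25,1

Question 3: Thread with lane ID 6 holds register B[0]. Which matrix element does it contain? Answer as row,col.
4,1

lane 6: gr=1 (6/4), th=2 (6%4)
i=0: r=2*2+0=4, c=gr=1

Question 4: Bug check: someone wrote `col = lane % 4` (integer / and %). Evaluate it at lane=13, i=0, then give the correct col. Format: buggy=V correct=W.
`lane % 4`[13,0]->1
lane 13->13/4=3, 13 mod 4=1
i=0  r:2·1+0->2  c:3
col: 1 vs 3

buggy=1 correct=3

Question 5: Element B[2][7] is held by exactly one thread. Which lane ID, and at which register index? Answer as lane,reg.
29,0

c=7⇒gr=7  r=2⇒th=1,odd=0
L=7*4+1=29  i=0=0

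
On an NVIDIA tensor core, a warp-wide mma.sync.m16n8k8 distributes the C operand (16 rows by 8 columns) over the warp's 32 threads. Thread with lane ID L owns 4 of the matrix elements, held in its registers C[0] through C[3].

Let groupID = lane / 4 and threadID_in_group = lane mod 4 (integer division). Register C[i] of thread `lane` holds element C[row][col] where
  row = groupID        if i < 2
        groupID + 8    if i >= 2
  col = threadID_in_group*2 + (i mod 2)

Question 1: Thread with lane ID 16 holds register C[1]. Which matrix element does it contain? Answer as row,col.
lane 16=>16/4=4, 16 mod 4=0
i=1  r:4+0=>4  c:2·0+1=>1

4,1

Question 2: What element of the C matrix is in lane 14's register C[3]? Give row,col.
lane 14: g=3 (14/4), t=2 (14%4)
i=3: r=3+8=11, c=2*2+1=5

11,5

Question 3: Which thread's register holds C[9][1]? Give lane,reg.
4,3

r: 9->gid=1,r8=1  c: 1->tid=0,i&1=1
L=1*4+0=4  i=1*2+1=3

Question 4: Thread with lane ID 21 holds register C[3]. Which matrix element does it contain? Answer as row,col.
13,3

lane 21->21/4=5, 21 mod 4=1
i=3  r:5+8->13  c:2·1+1->3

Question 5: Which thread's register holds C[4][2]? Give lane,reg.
17,0

r:4=>grp=4,rB=0  c:2=>tig=1,lo=0
L=4*4+1=17  i=0*2+0=0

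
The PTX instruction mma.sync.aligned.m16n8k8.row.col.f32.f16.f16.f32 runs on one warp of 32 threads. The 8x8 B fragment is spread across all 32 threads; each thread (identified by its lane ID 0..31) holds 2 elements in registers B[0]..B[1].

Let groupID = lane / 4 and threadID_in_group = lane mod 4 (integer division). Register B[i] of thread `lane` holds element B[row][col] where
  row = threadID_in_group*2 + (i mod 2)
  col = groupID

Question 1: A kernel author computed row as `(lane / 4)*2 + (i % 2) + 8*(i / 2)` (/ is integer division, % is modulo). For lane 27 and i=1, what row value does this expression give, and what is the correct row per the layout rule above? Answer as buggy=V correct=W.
`(lane / 4)*2 + (i % 2) + 8*(i / 2)`[27,1]->13
lane 27->27/4=6, 27 mod 4=3
i=1  r:2·3+1->7  c:6
row: 13 vs 7

buggy=13 correct=7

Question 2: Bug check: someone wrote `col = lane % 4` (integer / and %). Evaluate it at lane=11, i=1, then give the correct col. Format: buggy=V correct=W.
`lane % 4`[11,1]->3
L=11->gid=11>>2=2, tid=11&3=3
[1]->row 3·2+1=7  col gid=2
col: 3 vs 2

buggy=3 correct=2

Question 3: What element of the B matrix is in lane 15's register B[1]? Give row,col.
lane 15=>15/4=3, 15 mod 4=3
i=1  r:2·3+1=>7  c:3

7,3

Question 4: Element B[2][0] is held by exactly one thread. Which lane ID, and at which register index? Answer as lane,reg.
c=0->g=0  r=2->t=1,b0=0
L=0*4+1=1  i=0=0

1,0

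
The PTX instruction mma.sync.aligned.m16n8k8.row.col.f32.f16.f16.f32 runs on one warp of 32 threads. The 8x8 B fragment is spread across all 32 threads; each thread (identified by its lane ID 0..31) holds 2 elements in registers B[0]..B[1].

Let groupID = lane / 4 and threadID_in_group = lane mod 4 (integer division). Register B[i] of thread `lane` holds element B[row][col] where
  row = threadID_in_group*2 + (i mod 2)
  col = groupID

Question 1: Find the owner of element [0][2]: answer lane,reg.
8,0

c=2->g=2  r=0->t=0,b0=0
L=2*4+0=8  i=0=0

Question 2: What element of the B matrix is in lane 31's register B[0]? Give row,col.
6,7

L=31->g=31>>2=7, t=31&3=3
[0]->row 3·2+0=6  col g=7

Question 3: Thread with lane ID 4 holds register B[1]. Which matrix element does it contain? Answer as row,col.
1,1

4: G=1,T=0
[1] (0*2+1,1) = (1,1)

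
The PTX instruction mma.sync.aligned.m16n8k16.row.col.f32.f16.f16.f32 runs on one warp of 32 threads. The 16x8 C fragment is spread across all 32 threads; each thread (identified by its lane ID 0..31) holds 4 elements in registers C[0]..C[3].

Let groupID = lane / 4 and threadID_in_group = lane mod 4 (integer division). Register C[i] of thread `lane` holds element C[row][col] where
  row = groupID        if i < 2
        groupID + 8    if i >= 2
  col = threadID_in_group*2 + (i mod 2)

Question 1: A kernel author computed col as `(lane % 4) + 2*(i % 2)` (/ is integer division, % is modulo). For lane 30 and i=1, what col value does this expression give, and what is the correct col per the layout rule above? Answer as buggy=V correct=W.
`(lane % 4) + 2*(i % 2)`[30,1]⇒4
30: gr=7,th=2
[1] (7+0,2*2+1) = (7,5)
col: 4 vs 5

buggy=4 correct=5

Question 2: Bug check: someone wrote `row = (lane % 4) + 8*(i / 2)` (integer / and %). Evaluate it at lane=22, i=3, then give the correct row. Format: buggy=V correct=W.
buggy=10 correct=13

`(lane % 4) + 8*(i / 2)`[22,3]=>10
L=22=>grp=22>>2=5, tig=22&3=2
[3]=>row 5+8=13  col 2·2+1=5
row: 10 vs 13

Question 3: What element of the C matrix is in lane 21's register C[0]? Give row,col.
lane 21=>21/4=5, 21 mod 4=1
i=0  r:5+0=>5  c:2·1+0=>2

5,2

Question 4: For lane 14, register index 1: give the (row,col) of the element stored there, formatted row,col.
3,5

L=14->g=14>>2=3, t=14&3=2
[1]->row 3+0=3  col 2·2+1=5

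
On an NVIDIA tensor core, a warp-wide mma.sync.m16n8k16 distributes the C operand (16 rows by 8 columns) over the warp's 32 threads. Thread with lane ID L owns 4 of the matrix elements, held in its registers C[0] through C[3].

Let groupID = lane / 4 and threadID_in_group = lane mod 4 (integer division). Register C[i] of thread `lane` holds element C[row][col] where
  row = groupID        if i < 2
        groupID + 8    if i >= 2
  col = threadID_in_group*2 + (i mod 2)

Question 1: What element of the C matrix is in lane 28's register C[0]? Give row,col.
7,0

lane 28->28/4=7, 28 mod 4=0
i=0  r:7+0->7  c:2·0+0->0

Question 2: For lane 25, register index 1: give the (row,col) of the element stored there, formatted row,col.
25: grp=6,tig=1
[1] (6+0,1*2+1) = (6,3)

6,3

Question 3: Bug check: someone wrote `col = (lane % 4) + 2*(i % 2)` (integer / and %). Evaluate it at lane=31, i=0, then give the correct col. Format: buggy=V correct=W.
`(lane % 4) + 2*(i % 2)`[31,0]->3
lane 31: gid=7 (31/4), tid=3 (31%4)
i=0: r=7+0=7, c=3*2+0=6
col: 3 vs 6

buggy=3 correct=6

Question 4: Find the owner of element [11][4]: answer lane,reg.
r=11->g=3,rb=1  c=4->t=2,b0=0
L=3*4+2=14  i=1*2+0=2

14,2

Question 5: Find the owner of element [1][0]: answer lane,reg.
4,0

r:1=>grp=1,rB=0  c:0=>tig=0,lo=0
L=1*4+0=4  i=0*2+0=0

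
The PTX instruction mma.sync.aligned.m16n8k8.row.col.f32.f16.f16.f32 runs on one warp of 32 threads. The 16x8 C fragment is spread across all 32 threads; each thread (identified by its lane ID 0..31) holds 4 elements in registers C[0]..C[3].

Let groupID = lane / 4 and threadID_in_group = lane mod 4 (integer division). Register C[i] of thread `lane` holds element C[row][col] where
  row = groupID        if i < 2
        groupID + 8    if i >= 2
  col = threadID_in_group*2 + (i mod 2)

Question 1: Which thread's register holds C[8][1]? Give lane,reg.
0,3

r=8⇒gr=0,Rb=1  c=1⇒th=0,odd=1
L=0*4+0=0  i=1*2+1=3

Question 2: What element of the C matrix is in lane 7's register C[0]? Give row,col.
1,6

7: grp=1,tig=3
[0] (1+0,3*2+0) = (1,6)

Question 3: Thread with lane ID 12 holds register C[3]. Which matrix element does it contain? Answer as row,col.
12: grp=3,tig=0
[3] (3+8,0*2+1) = (11,1)

11,1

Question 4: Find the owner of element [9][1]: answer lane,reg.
4,3

r=9->g=1,rb=1  c=1->t=0,b0=1
L=1*4+0=4  i=1*2+1=3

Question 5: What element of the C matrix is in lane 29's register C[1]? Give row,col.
lane 29⇒29/4=7, 29 mod 4=1
i=1  r:7+0⇒7  c:2·1+1⇒3

7,3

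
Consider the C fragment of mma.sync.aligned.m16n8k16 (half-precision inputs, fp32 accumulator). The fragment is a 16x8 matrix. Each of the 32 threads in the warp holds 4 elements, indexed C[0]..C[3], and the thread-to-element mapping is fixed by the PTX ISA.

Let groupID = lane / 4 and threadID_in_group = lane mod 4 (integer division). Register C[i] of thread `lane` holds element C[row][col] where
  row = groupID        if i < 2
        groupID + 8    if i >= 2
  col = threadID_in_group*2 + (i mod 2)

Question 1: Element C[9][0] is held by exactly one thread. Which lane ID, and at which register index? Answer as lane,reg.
4,2

r:9=>grp=1,rB=1  c:0=>tig=0,lo=0
L=1*4+0=4  i=1*2+0=2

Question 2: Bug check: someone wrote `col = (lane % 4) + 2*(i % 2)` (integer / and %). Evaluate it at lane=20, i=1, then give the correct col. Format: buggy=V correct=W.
`(lane % 4) + 2*(i % 2)`[20,1]=>2
lane 20: grp=5 (20/4), tig=0 (20%4)
i=1: r=5+0=5, c=0*2+1=1
col: 2 vs 1

buggy=2 correct=1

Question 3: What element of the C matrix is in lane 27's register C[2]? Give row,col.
27: g=6,t=3
[2] (6+8,3*2+0) = (14,6)

14,6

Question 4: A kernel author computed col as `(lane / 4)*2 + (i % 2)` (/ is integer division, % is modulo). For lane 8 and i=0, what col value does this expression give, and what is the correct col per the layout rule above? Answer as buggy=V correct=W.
`(lane / 4)*2 + (i % 2)`[8,0]=>4
lane 8: grp=2 (8/4), tig=0 (8%4)
i=0: r=2+0=2, c=0*2+0=0
col: 4 vs 0

buggy=4 correct=0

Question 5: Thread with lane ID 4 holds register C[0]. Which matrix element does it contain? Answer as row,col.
4: g=1,t=0
[0] (1+0,0*2+0) = (1,0)

1,0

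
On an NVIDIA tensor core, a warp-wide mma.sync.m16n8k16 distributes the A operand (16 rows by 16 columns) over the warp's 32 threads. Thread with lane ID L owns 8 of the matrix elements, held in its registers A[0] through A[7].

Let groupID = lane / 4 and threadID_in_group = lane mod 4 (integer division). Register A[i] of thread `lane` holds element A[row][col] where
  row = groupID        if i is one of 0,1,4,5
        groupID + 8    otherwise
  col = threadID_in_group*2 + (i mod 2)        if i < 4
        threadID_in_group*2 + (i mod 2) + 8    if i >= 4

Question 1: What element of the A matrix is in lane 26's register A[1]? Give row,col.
L=26->gid=26>>2=6, tid=26&3=2
[1]->row 6+0=6  col 2·2+1+0=5

6,5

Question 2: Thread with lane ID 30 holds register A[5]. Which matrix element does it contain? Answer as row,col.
7,13

lane 30: G=7 (30/4), T=2 (30%4)
i=5: r=7+0=7, c=2*2+1+8=13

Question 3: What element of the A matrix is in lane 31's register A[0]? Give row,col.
lane 31->31/4=7, 31 mod 4=3
i=0  r:7+0->7  c:2·3+0+0->6

7,6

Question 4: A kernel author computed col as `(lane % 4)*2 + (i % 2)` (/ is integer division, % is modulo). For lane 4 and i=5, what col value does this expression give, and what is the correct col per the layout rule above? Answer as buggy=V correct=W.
buggy=1 correct=9

`(lane % 4)*2 + (i % 2)`[4,5]→1
4: G=1,T=0
[5] (1+0,0*2+1+8) = (1,9)
col: 1 vs 9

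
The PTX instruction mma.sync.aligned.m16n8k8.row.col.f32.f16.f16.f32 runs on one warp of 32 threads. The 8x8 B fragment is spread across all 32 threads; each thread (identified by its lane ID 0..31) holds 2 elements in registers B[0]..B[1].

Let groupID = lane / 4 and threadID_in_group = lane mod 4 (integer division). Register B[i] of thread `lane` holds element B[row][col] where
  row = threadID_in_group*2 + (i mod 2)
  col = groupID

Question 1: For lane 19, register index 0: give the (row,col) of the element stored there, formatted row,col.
6,4

19: grp=4,tig=3
[0] (3*2+0,4) = (6,4)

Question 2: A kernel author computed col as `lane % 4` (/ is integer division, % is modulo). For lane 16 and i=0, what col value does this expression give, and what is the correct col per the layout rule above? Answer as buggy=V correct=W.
`lane % 4`[16,0]->0
lane 16->16/4=4, 16 mod 4=0
i=0  r:2·0+0->0  c:4
col: 0 vs 4

buggy=0 correct=4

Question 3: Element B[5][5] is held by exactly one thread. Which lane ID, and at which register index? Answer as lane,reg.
22,1

c: 5->gid=5  r: 5->tid=2,i&1=1
L=5*4+2=22  i=1=1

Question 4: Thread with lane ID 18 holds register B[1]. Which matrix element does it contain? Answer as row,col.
18: gid=4,tid=2
[1] (2*2+1,4) = (5,4)

5,4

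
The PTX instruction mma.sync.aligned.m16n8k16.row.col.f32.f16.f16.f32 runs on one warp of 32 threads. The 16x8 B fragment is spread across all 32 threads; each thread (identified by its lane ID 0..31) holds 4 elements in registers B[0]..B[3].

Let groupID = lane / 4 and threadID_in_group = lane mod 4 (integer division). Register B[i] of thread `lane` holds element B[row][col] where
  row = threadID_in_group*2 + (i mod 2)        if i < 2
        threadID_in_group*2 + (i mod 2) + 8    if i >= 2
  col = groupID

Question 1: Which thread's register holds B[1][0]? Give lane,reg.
c: 0->gid=0  r: 1->r8=0,tid=0,i&1=1
L=0*4+0=0  i=0*2+1=1

0,1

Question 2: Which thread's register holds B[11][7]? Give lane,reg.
29,3

c: 7->gid=7  r: 11->r8=1,tid=1,i&1=1
L=7*4+1=29  i=1*2+1=3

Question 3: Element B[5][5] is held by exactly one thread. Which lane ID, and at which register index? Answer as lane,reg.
c:5=>grp=5  r:5=>rB=0,tig=2,lo=1
L=5*4+2=22  i=0*2+1=1

22,1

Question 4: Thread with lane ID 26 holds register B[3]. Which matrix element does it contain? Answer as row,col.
13,6

lane 26⇒26/4=6, 26 mod 4=2
i=3  r:2·2+1+8⇒13  c:6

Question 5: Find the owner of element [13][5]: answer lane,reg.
22,3

c=5→G=5  r=13→rhi=1,T=2,p=1
L=5*4+2=22  i=1*2+1=3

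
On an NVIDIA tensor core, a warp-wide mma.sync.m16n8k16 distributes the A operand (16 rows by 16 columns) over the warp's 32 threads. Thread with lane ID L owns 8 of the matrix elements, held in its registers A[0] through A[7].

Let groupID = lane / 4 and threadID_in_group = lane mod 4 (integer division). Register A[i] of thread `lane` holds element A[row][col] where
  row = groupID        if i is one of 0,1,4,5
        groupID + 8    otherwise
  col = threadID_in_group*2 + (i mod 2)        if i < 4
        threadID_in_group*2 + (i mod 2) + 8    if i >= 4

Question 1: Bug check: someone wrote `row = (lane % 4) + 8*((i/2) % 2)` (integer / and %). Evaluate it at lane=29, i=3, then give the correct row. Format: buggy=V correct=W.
`(lane % 4) + 8*((i/2) % 2)`[29,3]=>9
29: grp=7,tig=1
[3] (7+8,1*2+1+0) = (15,3)
row: 9 vs 15

buggy=9 correct=15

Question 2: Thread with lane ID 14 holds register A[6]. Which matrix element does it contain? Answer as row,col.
11,12

14: gr=3,th=2
[6] (3+8,2*2+0+8) = (11,12)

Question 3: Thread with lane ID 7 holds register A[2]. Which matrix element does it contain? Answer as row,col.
9,6

7: grp=1,tig=3
[2] (1+8,3*2+0+0) = (9,6)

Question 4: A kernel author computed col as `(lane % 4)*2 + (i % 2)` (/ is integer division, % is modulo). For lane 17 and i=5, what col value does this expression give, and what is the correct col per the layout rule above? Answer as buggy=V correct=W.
`(lane % 4)*2 + (i % 2)`[17,5]->3
lane 17->17/4=4, 17 mod 4=1
i=5  r:4+0->4  c:2·1+1+8->11
col: 3 vs 11

buggy=3 correct=11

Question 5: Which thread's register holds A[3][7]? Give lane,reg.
r: 3->gid=3,r8=0  c: 7->c8=0,tid=3,i&1=1
L=3*4+3=15  i=0*4+0*2+1=1

15,1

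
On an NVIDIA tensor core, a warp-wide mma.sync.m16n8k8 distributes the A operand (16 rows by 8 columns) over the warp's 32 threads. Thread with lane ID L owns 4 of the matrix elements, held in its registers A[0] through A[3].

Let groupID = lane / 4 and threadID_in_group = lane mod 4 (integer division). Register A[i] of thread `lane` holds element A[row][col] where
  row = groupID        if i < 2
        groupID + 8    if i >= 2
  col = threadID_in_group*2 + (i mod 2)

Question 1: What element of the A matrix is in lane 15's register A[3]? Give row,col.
15: gr=3,th=3
[3] (3+8,3*2+1) = (11,7)

11,7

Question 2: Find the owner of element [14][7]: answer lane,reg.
r: 14->gid=6,r8=1  c: 7->tid=3,i&1=1
L=6*4+3=27  i=1*2+1=3

27,3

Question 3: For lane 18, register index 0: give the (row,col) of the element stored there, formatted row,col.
lane 18: gid=4 (18/4), tid=2 (18%4)
i=0: r=4+0=4, c=2*2+0=4

4,4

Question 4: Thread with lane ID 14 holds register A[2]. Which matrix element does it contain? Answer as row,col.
11,4

L=14→G=14>>2=3, T=14&3=2
[2]→row 3+8=11  col 2·2+0=4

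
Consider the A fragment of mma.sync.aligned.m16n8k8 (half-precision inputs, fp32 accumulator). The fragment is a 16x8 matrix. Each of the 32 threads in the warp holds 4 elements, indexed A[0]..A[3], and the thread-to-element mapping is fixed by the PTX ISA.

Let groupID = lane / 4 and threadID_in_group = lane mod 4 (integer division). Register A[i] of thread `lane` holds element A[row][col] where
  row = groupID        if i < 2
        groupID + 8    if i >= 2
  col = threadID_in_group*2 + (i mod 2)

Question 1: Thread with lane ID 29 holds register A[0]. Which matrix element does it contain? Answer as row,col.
29: gr=7,th=1
[0] (7+0,1*2+0) = (7,2)

7,2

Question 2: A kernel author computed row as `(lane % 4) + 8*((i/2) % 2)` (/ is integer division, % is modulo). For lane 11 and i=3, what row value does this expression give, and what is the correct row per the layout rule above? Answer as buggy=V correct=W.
buggy=11 correct=10

`(lane % 4) + 8*((i/2) % 2)`[11,3]→11
L=11→G=11>>2=2, T=11&3=3
[3]→row 2+8=10  col 3·2+1=7
row: 11 vs 10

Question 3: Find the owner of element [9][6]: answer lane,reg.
r: 9->gid=1,r8=1  c: 6->tid=3,i&1=0
L=1*4+3=7  i=1*2+0=2

7,2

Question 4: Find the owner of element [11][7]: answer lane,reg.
r=11→G=3,rhi=1  c=7→T=3,p=1
L=3*4+3=15  i=1*2+1=3

15,3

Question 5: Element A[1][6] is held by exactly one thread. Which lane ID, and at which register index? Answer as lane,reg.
r: 1->gid=1,r8=0  c: 6->tid=3,i&1=0
L=1*4+3=7  i=0*2+0=0

7,0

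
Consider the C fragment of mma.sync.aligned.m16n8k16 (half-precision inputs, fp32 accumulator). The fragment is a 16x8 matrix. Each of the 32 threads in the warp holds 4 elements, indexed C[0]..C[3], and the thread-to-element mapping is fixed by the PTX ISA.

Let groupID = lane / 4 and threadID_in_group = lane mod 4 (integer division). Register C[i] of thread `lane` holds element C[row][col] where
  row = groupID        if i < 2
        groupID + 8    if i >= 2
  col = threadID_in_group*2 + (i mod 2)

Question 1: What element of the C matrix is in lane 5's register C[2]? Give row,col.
9,2

lane 5: g=1 (5/4), t=1 (5%4)
i=2: r=1+8=9, c=1*2+0=2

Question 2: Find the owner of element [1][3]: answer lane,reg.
r=1->g=1,rb=0  c=3->t=1,b0=1
L=1*4+1=5  i=0*2+1=1

5,1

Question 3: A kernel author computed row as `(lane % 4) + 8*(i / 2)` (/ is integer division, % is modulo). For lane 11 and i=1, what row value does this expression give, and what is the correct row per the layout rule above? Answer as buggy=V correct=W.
`(lane % 4) + 8*(i / 2)`[11,1]=>3
lane 11: grp=2 (11/4), tig=3 (11%4)
i=1: r=2+0=2, c=3*2+1=7
row: 3 vs 2

buggy=3 correct=2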